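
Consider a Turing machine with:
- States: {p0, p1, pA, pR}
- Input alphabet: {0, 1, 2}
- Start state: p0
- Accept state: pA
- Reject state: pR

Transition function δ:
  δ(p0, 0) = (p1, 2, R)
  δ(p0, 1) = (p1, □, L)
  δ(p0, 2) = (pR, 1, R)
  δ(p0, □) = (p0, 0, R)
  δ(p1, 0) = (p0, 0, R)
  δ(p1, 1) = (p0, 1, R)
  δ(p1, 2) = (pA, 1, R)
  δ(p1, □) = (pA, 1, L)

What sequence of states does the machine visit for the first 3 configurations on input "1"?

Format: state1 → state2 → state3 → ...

Execution trace:
Initial: [p0]1
Step 1: δ(p0, 1) = (p1, □, L) → [p1]□□
Step 2: δ(p1, □) = (pA, 1, L) → [pA]□1□

The machine reaches the accept state pA and halts.

State sequence: p0 → p1 → pA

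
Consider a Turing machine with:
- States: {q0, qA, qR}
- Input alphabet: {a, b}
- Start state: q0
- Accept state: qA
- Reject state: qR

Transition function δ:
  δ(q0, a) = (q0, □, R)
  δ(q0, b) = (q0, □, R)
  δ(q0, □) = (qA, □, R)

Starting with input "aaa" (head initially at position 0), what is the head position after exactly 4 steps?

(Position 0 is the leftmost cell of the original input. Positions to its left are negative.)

Execution trace (head position shown):
Step 0: [q0]aaa  (head at position 0)
Step 1: move right → □[q0]aa  (head at position 1)
Step 2: move right → □□[q0]a  (head at position 2)
Step 3: move right → □□□[q0]□  (head at position 3)
Step 4: move right → □□□□[qA]□  (head at position 4)

After 4 steps, the head is at position 4.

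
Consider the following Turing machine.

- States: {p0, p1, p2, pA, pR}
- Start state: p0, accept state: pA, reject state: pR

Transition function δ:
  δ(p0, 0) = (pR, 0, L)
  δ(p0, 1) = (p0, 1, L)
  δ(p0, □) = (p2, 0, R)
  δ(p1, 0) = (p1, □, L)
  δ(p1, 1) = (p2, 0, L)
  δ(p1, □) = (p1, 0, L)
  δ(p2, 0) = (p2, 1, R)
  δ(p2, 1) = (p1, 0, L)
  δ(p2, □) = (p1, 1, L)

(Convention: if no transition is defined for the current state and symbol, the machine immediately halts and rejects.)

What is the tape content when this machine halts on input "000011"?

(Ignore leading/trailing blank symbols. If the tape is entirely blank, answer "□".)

Execution trace:
Initial: [p0]000011
Step 1: δ(p0, 0) = (pR, 0, L) → [pR]□000011

The machine reaches the reject state pR and halts.

Final tape (ignoring leading/trailing blanks): 000011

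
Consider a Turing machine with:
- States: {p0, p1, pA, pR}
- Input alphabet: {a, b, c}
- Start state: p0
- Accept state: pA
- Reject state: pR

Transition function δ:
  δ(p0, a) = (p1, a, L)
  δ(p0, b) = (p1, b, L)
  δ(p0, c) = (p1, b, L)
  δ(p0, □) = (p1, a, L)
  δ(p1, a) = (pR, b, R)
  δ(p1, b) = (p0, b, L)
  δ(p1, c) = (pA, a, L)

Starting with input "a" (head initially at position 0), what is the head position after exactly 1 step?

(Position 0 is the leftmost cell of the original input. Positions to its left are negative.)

Execution trace (head position shown):
Step 0: [p0]a  (head at position 0)
Step 1: move left → [p1]□a  (head at position -1)

After 1 step, the head is at position -1.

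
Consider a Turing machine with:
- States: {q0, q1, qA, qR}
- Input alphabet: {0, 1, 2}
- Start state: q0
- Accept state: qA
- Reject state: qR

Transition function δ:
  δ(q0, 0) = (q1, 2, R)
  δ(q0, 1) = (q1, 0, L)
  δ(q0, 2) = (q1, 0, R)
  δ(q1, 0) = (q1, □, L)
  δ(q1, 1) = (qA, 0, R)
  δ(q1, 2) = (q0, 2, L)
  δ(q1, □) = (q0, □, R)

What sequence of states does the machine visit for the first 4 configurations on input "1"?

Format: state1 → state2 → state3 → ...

Execution trace:
Initial: [q0]1
Step 1: δ(q0, 1) = (q1, 0, L) → [q1]□0
Step 2: δ(q1, □) = (q0, □, R) → □[q0]0
Step 3: δ(q0, 0) = (q1, 2, R) → □2[q1]□

State sequence: q0 → q1 → q0 → q1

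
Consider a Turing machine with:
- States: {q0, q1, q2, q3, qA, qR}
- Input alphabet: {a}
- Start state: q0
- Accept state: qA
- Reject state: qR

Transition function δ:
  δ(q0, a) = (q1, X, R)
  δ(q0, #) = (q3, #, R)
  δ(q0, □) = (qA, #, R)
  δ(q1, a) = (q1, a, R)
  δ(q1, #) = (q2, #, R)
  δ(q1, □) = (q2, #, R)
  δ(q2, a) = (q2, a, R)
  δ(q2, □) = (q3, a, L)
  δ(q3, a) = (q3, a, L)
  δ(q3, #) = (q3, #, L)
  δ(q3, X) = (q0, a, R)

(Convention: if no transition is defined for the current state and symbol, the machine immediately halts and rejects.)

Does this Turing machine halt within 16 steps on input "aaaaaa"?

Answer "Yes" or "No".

Execution trace:
Initial: [q0]aaaaaa
Step 1: δ(q0, a) = (q1, X, R) → X[q1]aaaaa
Step 2: δ(q1, a) = (q1, a, R) → Xa[q1]aaaa
Step 3: δ(q1, a) = (q1, a, R) → Xaa[q1]aaa
Step 4: δ(q1, a) = (q1, a, R) → Xaaa[q1]aa
Step 5: δ(q1, a) = (q1, a, R) → Xaaaa[q1]a
Step 6: δ(q1, a) = (q1, a, R) → Xaaaaa[q1]□
Step 7: δ(q1, □) = (q2, #, R) → Xaaaaa#[q2]□
Step 8: δ(q2, □) = (q3, a, L) → Xaaaaa[q3]#a
Step 9: δ(q3, #) = (q3, #, L) → Xaaaa[q3]a#a
Step 10: δ(q3, a) = (q3, a, L) → Xaaa[q3]aa#a
Step 11: δ(q3, a) = (q3, a, L) → Xaa[q3]aaa#a
Step 12: δ(q3, a) = (q3, a, L) → Xa[q3]aaaa#a
Step 13: δ(q3, a) = (q3, a, L) → X[q3]aaaaa#a
Step 14: δ(q3, a) = (q3, a, L) → [q3]Xaaaaa#a
Step 15: δ(q3, X) = (q0, a, R) → a[q0]aaaaa#a
Step 16: δ(q0, a) = (q1, X, R) → aX[q1]aaaa#a

The machine has not reached a halting state after 16 steps.
The machine did not halt within the 16-step bound.

Answer: No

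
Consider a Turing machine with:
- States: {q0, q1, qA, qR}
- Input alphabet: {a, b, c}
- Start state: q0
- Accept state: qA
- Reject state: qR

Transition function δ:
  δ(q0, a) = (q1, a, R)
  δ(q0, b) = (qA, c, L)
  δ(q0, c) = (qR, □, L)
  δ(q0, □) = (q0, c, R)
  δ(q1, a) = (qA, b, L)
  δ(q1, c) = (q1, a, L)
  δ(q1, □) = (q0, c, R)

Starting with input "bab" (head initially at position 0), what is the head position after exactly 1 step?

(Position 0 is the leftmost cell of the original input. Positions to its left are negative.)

Execution trace (head position shown):
Step 0: [q0]bab  (head at position 0)
Step 1: move left → [qA]□cab  (head at position -1)

After 1 step, the head is at position -1.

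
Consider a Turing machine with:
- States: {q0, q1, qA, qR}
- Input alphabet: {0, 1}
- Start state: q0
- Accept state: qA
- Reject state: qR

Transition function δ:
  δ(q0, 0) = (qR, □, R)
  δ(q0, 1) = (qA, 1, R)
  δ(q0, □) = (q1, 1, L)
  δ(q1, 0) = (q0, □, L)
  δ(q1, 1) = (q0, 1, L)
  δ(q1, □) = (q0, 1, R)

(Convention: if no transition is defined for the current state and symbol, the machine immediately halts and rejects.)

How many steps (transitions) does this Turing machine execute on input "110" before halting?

Execution trace:
Initial: [q0]110
Step 1: δ(q0, 1) = (qA, 1, R) → 1[qA]10

The machine reaches the accept state qA and halts.

The machine executed 1 step before halting.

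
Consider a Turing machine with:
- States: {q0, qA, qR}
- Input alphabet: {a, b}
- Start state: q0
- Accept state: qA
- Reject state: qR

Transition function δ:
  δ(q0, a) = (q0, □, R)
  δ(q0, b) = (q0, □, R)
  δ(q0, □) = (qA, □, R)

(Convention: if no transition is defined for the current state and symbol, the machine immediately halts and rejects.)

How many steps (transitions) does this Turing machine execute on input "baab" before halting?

Execution trace:
Initial: [q0]baab
Step 1: δ(q0, b) = (q0, □, R) → □[q0]aab
Step 2: δ(q0, a) = (q0, □, R) → □□[q0]ab
Step 3: δ(q0, a) = (q0, □, R) → □□□[q0]b
Step 4: δ(q0, b) = (q0, □, R) → □□□□[q0]□
Step 5: δ(q0, □) = (qA, □, R) → □□□□□[qA]□

The machine reaches the accept state qA and halts.

The machine executed 5 steps before halting.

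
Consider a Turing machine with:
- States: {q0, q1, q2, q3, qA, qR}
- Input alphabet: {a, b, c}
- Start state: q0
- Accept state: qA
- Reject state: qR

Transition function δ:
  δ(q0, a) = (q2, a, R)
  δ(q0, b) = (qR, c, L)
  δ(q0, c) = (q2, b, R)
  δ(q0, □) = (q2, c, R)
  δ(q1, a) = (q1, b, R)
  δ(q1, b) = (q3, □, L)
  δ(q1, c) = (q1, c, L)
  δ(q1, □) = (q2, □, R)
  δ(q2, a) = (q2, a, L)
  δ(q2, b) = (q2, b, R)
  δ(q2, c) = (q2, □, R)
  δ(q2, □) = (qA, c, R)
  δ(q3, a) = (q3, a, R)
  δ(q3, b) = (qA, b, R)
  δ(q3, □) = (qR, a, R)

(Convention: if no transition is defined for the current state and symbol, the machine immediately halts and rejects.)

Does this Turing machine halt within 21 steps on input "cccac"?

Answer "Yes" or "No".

Execution trace:
Initial: [q0]cccac
Step 1: δ(q0, c) = (q2, b, R) → b[q2]ccac
Step 2: δ(q2, c) = (q2, □, R) → b□[q2]cac
Step 3: δ(q2, c) = (q2, □, R) → b□□[q2]ac
Step 4: δ(q2, a) = (q2, a, L) → b□[q2]□ac
Step 5: δ(q2, □) = (qA, c, R) → b□c[qA]ac

The machine reaches the accept state qA and halts.
The machine halted after 5 steps (within the 21-step bound).

Answer: Yes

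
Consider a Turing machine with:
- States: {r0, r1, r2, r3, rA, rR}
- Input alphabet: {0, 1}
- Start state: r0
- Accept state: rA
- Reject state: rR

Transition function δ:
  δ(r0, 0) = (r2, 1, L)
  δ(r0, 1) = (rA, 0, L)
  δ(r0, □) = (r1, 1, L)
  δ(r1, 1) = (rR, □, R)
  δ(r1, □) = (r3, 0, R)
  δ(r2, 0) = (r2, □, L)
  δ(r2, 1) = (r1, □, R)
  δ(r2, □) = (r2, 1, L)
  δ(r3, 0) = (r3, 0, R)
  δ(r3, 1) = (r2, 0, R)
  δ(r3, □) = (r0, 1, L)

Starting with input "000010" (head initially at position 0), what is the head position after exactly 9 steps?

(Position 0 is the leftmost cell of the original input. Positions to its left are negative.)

Execution trace (head position shown):
Step 0: [r0]000010  (head at position 0)
Step 1: move left → [r2]□100010  (head at position -1)
Step 2: move left → [r2]□1100010  (head at position -2)
Step 3: move left → [r2]□11100010  (head at position -3)
Step 4: move left → [r2]□111100010  (head at position -4)
Step 5: move left → [r2]□1111100010  (head at position -5)
Step 6: move left → [r2]□11111100010  (head at position -6)
Step 7: move left → [r2]□111111100010  (head at position -7)
Step 8: move left → [r2]□1111111100010  (head at position -8)
Step 9: move left → [r2]□11111111100010  (head at position -9)

After 9 steps, the head is at position -9.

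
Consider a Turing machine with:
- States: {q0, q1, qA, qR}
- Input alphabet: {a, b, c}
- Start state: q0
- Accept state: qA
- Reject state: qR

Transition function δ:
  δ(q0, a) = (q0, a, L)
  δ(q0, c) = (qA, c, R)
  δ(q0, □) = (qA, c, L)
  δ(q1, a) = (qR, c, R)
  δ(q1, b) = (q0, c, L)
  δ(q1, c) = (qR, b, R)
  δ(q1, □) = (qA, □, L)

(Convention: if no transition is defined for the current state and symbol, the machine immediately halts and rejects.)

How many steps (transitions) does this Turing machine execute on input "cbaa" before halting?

Execution trace:
Initial: [q0]cbaa
Step 1: δ(q0, c) = (qA, c, R) → c[qA]baa

The machine reaches the accept state qA and halts.

The machine executed 1 step before halting.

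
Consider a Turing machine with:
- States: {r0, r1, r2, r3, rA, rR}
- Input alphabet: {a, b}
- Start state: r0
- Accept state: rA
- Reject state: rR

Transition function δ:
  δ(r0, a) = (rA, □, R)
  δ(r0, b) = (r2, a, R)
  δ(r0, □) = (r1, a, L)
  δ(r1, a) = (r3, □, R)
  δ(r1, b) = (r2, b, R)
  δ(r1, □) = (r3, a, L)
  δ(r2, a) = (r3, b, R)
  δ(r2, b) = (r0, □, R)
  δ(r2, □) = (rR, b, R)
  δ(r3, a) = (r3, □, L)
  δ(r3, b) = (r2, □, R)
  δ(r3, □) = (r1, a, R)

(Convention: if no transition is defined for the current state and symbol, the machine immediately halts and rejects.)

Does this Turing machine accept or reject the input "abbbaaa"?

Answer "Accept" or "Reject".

Execution trace:
Initial: [r0]abbbaaa
Step 1: δ(r0, a) = (rA, □, R) → □[rA]bbbaaa

The machine reaches the accept state rA and halts.

Answer: Accept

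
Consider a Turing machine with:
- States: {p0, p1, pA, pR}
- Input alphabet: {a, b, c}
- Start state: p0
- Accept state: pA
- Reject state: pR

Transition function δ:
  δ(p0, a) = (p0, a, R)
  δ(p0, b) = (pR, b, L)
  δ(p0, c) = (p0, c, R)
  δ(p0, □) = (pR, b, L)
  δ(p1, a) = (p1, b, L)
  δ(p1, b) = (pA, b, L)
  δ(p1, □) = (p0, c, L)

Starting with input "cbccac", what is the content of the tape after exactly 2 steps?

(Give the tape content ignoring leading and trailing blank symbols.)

Execution trace:
Initial: [p0]cbccac
Step 1: δ(p0, c) = (p0, c, R) → c[p0]bccac
Step 2: δ(p0, b) = (pR, b, L) → [pR]cbccac

The machine reaches the reject state pR and halts.

After 2 steps, the tape (ignoring leading/trailing blanks) is: cbccac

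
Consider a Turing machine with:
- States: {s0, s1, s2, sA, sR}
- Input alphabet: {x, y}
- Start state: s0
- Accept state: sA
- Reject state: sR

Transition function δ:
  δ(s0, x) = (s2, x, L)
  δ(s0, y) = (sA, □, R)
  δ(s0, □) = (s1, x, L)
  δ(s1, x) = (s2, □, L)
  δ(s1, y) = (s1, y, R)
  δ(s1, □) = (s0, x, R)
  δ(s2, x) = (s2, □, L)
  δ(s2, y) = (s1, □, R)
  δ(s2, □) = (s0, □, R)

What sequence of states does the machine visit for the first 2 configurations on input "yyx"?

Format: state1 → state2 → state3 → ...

Execution trace:
Initial: [s0]yyx
Step 1: δ(s0, y) = (sA, □, R) → □[sA]yx

The machine reaches the accept state sA and halts.

State sequence: s0 → sA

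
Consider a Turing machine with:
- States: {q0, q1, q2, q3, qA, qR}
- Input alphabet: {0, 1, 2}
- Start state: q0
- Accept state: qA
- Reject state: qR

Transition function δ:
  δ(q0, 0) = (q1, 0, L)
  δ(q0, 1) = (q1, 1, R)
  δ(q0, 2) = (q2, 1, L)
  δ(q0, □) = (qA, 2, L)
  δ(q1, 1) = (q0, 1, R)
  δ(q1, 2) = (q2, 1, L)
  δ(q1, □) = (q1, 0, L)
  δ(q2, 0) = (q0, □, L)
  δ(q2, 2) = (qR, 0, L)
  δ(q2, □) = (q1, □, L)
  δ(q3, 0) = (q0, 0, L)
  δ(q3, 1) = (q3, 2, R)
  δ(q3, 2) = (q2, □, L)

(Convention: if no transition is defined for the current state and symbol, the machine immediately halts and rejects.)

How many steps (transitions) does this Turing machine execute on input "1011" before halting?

Execution trace:
Initial: [q0]1011
Step 1: δ(q0, 1) = (q1, 1, R) → 1[q1]011

No transition is defined for δ(q1, 0). By convention the machine halts and rejects.

The machine executed 1 step before halting.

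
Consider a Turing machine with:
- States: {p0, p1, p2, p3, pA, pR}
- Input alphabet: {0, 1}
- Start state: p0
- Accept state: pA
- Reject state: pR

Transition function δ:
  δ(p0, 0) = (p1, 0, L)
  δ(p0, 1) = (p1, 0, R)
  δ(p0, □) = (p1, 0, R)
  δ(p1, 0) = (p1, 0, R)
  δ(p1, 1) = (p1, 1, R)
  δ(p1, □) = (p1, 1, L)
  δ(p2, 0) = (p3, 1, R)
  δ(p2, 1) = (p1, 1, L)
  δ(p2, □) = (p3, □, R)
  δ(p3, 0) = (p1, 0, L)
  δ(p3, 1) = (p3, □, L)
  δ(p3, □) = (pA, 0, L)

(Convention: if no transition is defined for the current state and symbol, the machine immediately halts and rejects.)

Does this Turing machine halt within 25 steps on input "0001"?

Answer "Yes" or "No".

Execution trace:
Initial: [p0]0001
Step 1: δ(p0, 0) = (p1, 0, L) → [p1]□0001
Step 2: δ(p1, □) = (p1, 1, L) → [p1]□10001
Step 3: δ(p1, □) = (p1, 1, L) → [p1]□110001
Step 4: δ(p1, □) = (p1, 1, L) → [p1]□1110001
Step 5: δ(p1, □) = (p1, 1, L) → [p1]□11110001
Step 6: δ(p1, □) = (p1, 1, L) → [p1]□111110001
Step 7: δ(p1, □) = (p1, 1, L) → [p1]□1111110001
Step 8: δ(p1, □) = (p1, 1, L) → [p1]□11111110001
Step 9: δ(p1, □) = (p1, 1, L) → [p1]□111111110001
Step 10: δ(p1, □) = (p1, 1, L) → [p1]□1111111110001
Step 11: δ(p1, □) = (p1, 1, L) → [p1]□11111111110001
Step 12: δ(p1, □) = (p1, 1, L) → [p1]□111111111110001
Step 13: δ(p1, □) = (p1, 1, L) → [p1]□1111111111110001
Step 14: δ(p1, □) = (p1, 1, L) → [p1]□11111111111110001
Step 15: δ(p1, □) = (p1, 1, L) → [p1]□111111111111110001
Step 16: δ(p1, □) = (p1, 1, L) → [p1]□1111111111111110001
Step 17: δ(p1, □) = (p1, 1, L) → [p1]□11111111111111110001
Step 18: δ(p1, □) = (p1, 1, L) → [p1]□111111111111111110001
Step 19: δ(p1, □) = (p1, 1, L) → [p1]□1111111111111111110001
Step 20: δ(p1, □) = (p1, 1, L) → [p1]□11111111111111111110001
Step 21: δ(p1, □) = (p1, 1, L) → [p1]□111111111111111111110001
Step 22: δ(p1, □) = (p1, 1, L) → [p1]□1111111111111111111110001
Step 23: δ(p1, □) = (p1, 1, L) → [p1]□11111111111111111111110001
Step 24: δ(p1, □) = (p1, 1, L) → [p1]□111111111111111111111110001
Step 25: δ(p1, □) = (p1, 1, L) → [p1]□1111111111111111111111110001

The machine has not reached a halting state after 25 steps.
The machine did not halt within the 25-step bound.

Answer: No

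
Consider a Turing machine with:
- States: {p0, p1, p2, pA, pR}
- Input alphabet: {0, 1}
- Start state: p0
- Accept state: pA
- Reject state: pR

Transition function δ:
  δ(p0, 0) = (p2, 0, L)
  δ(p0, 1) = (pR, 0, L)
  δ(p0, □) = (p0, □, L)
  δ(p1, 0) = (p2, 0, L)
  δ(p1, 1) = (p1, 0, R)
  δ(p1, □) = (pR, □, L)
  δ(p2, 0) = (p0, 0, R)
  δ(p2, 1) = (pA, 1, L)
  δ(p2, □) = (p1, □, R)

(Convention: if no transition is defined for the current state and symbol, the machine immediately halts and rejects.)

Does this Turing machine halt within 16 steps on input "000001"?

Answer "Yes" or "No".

Execution trace:
Initial: [p0]000001
Step 1: δ(p0, 0) = (p2, 0, L) → [p2]□000001
Step 2: δ(p2, □) = (p1, □, R) → □[p1]000001
Step 3: δ(p1, 0) = (p2, 0, L) → [p2]□000001
Step 4: δ(p2, □) = (p1, □, R) → □[p1]000001
Step 5: δ(p1, 0) = (p2, 0, L) → [p2]□000001
Step 6: δ(p2, □) = (p1, □, R) → □[p1]000001
Step 7: δ(p1, 0) = (p2, 0, L) → [p2]□000001
Step 8: δ(p2, □) = (p1, □, R) → □[p1]000001
Step 9: δ(p1, 0) = (p2, 0, L) → [p2]□000001
Step 10: δ(p2, □) = (p1, □, R) → □[p1]000001
Step 11: δ(p1, 0) = (p2, 0, L) → [p2]□000001
Step 12: δ(p2, □) = (p1, □, R) → □[p1]000001
Step 13: δ(p1, 0) = (p2, 0, L) → [p2]□000001
Step 14: δ(p2, □) = (p1, □, R) → □[p1]000001
Step 15: δ(p1, 0) = (p2, 0, L) → [p2]□000001
Step 16: δ(p2, □) = (p1, □, R) → □[p1]000001

The machine has not reached a halting state after 16 steps.
The machine did not halt within the 16-step bound.

Answer: No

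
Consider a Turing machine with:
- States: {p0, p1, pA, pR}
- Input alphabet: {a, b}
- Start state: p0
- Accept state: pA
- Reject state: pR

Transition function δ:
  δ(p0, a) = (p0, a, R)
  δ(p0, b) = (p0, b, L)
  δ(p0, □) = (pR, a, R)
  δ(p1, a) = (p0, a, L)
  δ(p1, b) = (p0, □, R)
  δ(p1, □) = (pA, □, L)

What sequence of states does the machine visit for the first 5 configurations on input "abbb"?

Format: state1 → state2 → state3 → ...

Execution trace:
Initial: [p0]abbb
Step 1: δ(p0, a) = (p0, a, R) → a[p0]bbb
Step 2: δ(p0, b) = (p0, b, L) → [p0]abbb
Step 3: δ(p0, a) = (p0, a, R) → a[p0]bbb
Step 4: δ(p0, b) = (p0, b, L) → [p0]abbb

State sequence: p0 → p0 → p0 → p0 → p0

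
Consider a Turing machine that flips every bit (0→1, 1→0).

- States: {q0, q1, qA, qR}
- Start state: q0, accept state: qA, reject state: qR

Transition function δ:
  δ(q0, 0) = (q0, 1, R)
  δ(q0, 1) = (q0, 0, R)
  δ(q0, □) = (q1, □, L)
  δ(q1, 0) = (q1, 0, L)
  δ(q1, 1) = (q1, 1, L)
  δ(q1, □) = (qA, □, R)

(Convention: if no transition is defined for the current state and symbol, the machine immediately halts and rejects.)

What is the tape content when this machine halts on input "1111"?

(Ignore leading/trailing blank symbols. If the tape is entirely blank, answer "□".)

Execution trace:
Initial: [q0]1111
Step 1: δ(q0, 1) = (q0, 0, R) → 0[q0]111
Step 2: δ(q0, 1) = (q0, 0, R) → 00[q0]11
Step 3: δ(q0, 1) = (q0, 0, R) → 000[q0]1
Step 4: δ(q0, 1) = (q0, 0, R) → 0000[q0]□
Step 5: δ(q0, □) = (q1, □, L) → 000[q1]0□
Step 6: δ(q1, 0) = (q1, 0, L) → 00[q1]00□
Step 7: δ(q1, 0) = (q1, 0, L) → 0[q1]000□
Step 8: δ(q1, 0) = (q1, 0, L) → [q1]0000□
Step 9: δ(q1, 0) = (q1, 0, L) → [q1]□0000□
Step 10: δ(q1, □) = (qA, □, R) → □[qA]0000□

The machine reaches the accept state qA and halts.

Final tape (ignoring leading/trailing blanks): 0000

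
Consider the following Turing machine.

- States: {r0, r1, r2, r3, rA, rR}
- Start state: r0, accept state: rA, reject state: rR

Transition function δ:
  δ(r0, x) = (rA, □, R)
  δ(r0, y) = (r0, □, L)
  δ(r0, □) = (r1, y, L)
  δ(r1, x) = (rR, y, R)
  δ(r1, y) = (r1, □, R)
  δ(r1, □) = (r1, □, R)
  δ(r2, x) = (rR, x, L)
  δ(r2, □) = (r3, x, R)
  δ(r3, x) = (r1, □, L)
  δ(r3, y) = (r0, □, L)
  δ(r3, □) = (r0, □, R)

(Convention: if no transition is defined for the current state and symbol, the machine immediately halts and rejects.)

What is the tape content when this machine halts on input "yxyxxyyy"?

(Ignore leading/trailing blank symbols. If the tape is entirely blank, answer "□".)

Execution trace:
Initial: [r0]yxyxxyyy
Step 1: δ(r0, y) = (r0, □, L) → [r0]□□xyxxyyy
Step 2: δ(r0, □) = (r1, y, L) → [r1]□y□xyxxyyy
Step 3: δ(r1, □) = (r1, □, R) → □[r1]y□xyxxyyy
Step 4: δ(r1, y) = (r1, □, R) → □□[r1]□xyxxyyy
Step 5: δ(r1, □) = (r1, □, R) → □□□[r1]xyxxyyy
Step 6: δ(r1, x) = (rR, y, R) → □□□y[rR]yxxyyy

The machine reaches the reject state rR and halts.

Final tape (ignoring leading/trailing blanks): yyxxyyy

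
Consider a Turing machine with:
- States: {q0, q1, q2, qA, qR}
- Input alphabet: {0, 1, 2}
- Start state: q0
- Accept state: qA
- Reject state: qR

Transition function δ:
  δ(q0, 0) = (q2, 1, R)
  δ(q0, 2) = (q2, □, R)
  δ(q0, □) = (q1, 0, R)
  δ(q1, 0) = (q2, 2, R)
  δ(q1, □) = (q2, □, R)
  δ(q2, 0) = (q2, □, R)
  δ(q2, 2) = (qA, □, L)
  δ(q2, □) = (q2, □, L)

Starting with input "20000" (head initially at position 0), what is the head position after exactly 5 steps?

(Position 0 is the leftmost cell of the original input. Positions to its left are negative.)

Execution trace (head position shown):
Step 0: [q0]20000  (head at position 0)
Step 1: move right → □[q2]0000  (head at position 1)
Step 2: move right → □□[q2]000  (head at position 2)
Step 3: move right → □□□[q2]00  (head at position 3)
Step 4: move right → □□□□[q2]0  (head at position 4)
Step 5: move right → □□□□□[q2]□  (head at position 5)

After 5 steps, the head is at position 5.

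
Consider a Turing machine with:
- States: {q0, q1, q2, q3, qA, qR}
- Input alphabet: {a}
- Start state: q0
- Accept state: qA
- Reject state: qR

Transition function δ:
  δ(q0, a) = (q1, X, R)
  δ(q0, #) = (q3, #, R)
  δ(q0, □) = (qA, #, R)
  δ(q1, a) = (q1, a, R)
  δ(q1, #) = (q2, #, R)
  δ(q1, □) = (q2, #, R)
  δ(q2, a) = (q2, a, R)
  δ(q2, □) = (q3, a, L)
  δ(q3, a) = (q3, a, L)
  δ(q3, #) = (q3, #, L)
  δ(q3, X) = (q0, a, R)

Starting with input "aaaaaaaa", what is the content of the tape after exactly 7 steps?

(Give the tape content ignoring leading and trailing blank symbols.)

Execution trace:
Initial: [q0]aaaaaaaa
Step 1: δ(q0, a) = (q1, X, R) → X[q1]aaaaaaa
Step 2: δ(q1, a) = (q1, a, R) → Xa[q1]aaaaaa
Step 3: δ(q1, a) = (q1, a, R) → Xaa[q1]aaaaa
Step 4: δ(q1, a) = (q1, a, R) → Xaaa[q1]aaaa
Step 5: δ(q1, a) = (q1, a, R) → Xaaaa[q1]aaa
Step 6: δ(q1, a) = (q1, a, R) → Xaaaaa[q1]aa
Step 7: δ(q1, a) = (q1, a, R) → Xaaaaaa[q1]a

After 7 steps, the tape (ignoring leading/trailing blanks) is: Xaaaaaaa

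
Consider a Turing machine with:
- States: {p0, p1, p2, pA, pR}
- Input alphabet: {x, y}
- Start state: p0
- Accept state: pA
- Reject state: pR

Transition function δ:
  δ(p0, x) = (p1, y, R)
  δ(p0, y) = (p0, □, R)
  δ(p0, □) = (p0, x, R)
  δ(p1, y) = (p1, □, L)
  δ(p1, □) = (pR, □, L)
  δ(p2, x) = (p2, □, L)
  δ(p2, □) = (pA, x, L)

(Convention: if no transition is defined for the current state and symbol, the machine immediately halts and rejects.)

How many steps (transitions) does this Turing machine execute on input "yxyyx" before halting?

Execution trace:
Initial: [p0]yxyyx
Step 1: δ(p0, y) = (p0, □, R) → □[p0]xyyx
Step 2: δ(p0, x) = (p1, y, R) → □y[p1]yyx
Step 3: δ(p1, y) = (p1, □, L) → □[p1]y□yx
Step 4: δ(p1, y) = (p1, □, L) → [p1]□□□yx
Step 5: δ(p1, □) = (pR, □, L) → [pR]□□□□yx

The machine reaches the reject state pR and halts.

The machine executed 5 steps before halting.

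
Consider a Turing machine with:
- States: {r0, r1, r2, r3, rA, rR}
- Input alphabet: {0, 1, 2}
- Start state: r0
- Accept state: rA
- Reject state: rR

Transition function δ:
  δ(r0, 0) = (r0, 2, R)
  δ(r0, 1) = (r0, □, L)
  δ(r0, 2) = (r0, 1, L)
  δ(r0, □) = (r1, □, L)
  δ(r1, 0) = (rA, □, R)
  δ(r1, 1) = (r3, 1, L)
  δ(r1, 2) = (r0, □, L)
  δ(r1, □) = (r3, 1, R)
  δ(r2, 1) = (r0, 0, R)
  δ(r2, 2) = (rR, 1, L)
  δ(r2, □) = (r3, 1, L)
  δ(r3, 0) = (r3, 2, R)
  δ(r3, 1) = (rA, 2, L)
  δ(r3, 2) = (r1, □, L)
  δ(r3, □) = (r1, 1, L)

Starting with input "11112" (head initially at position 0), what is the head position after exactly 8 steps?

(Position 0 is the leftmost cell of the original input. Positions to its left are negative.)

Execution trace (head position shown):
Step 0: [r0]11112  (head at position 0)
Step 1: move left → [r0]□□1112  (head at position -1)
Step 2: move left → [r1]□□□1112  (head at position -2)
Step 3: move right → 1[r3]□□1112  (head at position -1)
Step 4: move left → [r1]11□1112  (head at position -2)
Step 5: move left → [r3]□11□1112  (head at position -3)
Step 6: move left → [r1]□111□1112  (head at position -4)
Step 7: move right → 1[r3]111□1112  (head at position -3)
Step 8: move left → [rA]1211□1112  (head at position -4)

After 8 steps, the head is at position -4.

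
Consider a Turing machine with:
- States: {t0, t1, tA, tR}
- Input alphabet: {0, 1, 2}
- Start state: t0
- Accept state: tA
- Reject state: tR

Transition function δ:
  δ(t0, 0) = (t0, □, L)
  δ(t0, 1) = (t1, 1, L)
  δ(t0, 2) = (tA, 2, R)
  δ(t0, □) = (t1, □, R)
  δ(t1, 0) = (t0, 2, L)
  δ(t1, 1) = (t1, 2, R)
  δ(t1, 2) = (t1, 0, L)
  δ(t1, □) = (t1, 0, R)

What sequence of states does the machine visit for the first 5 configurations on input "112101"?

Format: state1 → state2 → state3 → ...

Execution trace:
Initial: [t0]112101
Step 1: δ(t0, 1) = (t1, 1, L) → [t1]□112101
Step 2: δ(t1, □) = (t1, 0, R) → 0[t1]112101
Step 3: δ(t1, 1) = (t1, 2, R) → 02[t1]12101
Step 4: δ(t1, 1) = (t1, 2, R) → 022[t1]2101

State sequence: t0 → t1 → t1 → t1 → t1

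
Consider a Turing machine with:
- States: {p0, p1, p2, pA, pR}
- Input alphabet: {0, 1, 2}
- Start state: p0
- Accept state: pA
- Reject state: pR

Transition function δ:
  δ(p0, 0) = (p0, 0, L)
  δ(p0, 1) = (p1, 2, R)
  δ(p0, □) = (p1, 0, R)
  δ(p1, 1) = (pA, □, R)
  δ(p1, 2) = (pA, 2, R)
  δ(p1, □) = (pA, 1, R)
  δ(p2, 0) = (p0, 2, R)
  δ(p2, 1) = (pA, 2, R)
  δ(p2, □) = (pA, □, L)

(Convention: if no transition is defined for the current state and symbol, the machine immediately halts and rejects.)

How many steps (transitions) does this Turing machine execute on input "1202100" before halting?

Execution trace:
Initial: [p0]1202100
Step 1: δ(p0, 1) = (p1, 2, R) → 2[p1]202100
Step 2: δ(p1, 2) = (pA, 2, R) → 22[pA]02100

The machine reaches the accept state pA and halts.

The machine executed 2 steps before halting.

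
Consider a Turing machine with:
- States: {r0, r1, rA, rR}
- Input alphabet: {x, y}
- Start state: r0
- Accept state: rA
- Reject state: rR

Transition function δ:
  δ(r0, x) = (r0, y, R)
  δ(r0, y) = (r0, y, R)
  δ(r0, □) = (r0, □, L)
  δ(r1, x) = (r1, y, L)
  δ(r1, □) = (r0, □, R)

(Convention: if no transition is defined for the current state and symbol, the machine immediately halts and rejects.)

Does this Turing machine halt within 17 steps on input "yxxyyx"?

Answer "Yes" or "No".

Execution trace:
Initial: [r0]yxxyyx
Step 1: δ(r0, y) = (r0, y, R) → y[r0]xxyyx
Step 2: δ(r0, x) = (r0, y, R) → yy[r0]xyyx
Step 3: δ(r0, x) = (r0, y, R) → yyy[r0]yyx
Step 4: δ(r0, y) = (r0, y, R) → yyyy[r0]yx
Step 5: δ(r0, y) = (r0, y, R) → yyyyy[r0]x
Step 6: δ(r0, x) = (r0, y, R) → yyyyyy[r0]□
Step 7: δ(r0, □) = (r0, □, L) → yyyyy[r0]y□
Step 8: δ(r0, y) = (r0, y, R) → yyyyyy[r0]□
Step 9: δ(r0, □) = (r0, □, L) → yyyyy[r0]y□
Step 10: δ(r0, y) = (r0, y, R) → yyyyyy[r0]□
Step 11: δ(r0, □) = (r0, □, L) → yyyyy[r0]y□
Step 12: δ(r0, y) = (r0, y, R) → yyyyyy[r0]□
Step 13: δ(r0, □) = (r0, □, L) → yyyyy[r0]y□
Step 14: δ(r0, y) = (r0, y, R) → yyyyyy[r0]□
Step 15: δ(r0, □) = (r0, □, L) → yyyyy[r0]y□
Step 16: δ(r0, y) = (r0, y, R) → yyyyyy[r0]□
Step 17: δ(r0, □) = (r0, □, L) → yyyyy[r0]y□

The machine has not reached a halting state after 17 steps.
The machine did not halt within the 17-step bound.

Answer: No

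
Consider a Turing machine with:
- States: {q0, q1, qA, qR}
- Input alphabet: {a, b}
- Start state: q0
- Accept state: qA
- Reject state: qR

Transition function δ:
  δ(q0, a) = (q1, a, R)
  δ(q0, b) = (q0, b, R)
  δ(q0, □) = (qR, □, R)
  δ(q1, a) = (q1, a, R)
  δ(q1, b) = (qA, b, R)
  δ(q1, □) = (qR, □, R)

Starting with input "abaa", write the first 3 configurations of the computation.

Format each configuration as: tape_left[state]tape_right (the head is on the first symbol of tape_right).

Transitions applied:
Step 1: δ(q0, a) = (q1, a, R)
Step 2: δ(q1, b) = (qA, b, R)

The first 3 configurations are:
[q0]abaa ⊢ a[q1]baa ⊢ ab[qA]aa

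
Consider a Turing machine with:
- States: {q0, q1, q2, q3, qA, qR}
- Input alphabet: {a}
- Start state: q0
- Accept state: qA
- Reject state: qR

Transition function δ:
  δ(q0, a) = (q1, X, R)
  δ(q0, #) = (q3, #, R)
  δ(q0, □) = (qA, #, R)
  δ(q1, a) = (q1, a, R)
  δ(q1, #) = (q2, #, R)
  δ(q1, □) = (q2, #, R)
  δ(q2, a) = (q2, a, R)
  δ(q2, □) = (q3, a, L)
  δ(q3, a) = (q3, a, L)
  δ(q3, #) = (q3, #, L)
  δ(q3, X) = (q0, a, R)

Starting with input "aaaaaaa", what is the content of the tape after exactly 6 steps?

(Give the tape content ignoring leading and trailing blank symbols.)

Execution trace:
Initial: [q0]aaaaaaa
Step 1: δ(q0, a) = (q1, X, R) → X[q1]aaaaaa
Step 2: δ(q1, a) = (q1, a, R) → Xa[q1]aaaaa
Step 3: δ(q1, a) = (q1, a, R) → Xaa[q1]aaaa
Step 4: δ(q1, a) = (q1, a, R) → Xaaa[q1]aaa
Step 5: δ(q1, a) = (q1, a, R) → Xaaaa[q1]aa
Step 6: δ(q1, a) = (q1, a, R) → Xaaaaa[q1]a

After 6 steps, the tape (ignoring leading/trailing blanks) is: Xaaaaaa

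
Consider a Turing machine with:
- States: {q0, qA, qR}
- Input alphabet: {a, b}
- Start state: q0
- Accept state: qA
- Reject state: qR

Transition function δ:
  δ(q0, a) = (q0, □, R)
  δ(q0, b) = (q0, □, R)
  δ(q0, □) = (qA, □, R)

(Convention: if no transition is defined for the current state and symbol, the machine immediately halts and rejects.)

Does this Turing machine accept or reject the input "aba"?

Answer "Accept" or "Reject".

Execution trace:
Initial: [q0]aba
Step 1: δ(q0, a) = (q0, □, R) → □[q0]ba
Step 2: δ(q0, b) = (q0, □, R) → □□[q0]a
Step 3: δ(q0, a) = (q0, □, R) → □□□[q0]□
Step 4: δ(q0, □) = (qA, □, R) → □□□□[qA]□

The machine reaches the accept state qA and halts.

Answer: Accept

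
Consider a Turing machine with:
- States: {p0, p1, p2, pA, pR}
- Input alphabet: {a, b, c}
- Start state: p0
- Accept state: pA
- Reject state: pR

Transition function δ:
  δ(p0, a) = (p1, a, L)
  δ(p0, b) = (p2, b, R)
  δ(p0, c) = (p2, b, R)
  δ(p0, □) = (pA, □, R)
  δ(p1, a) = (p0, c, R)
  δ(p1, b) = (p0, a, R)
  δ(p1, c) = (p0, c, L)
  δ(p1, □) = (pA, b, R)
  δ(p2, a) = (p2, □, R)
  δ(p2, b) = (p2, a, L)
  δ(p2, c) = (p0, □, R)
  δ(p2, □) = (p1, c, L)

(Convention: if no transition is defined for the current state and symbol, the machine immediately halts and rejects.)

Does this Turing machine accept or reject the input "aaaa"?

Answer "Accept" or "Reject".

Execution trace:
Initial: [p0]aaaa
Step 1: δ(p0, a) = (p1, a, L) → [p1]□aaaa
Step 2: δ(p1, □) = (pA, b, R) → b[pA]aaaa

The machine reaches the accept state pA and halts.

Answer: Accept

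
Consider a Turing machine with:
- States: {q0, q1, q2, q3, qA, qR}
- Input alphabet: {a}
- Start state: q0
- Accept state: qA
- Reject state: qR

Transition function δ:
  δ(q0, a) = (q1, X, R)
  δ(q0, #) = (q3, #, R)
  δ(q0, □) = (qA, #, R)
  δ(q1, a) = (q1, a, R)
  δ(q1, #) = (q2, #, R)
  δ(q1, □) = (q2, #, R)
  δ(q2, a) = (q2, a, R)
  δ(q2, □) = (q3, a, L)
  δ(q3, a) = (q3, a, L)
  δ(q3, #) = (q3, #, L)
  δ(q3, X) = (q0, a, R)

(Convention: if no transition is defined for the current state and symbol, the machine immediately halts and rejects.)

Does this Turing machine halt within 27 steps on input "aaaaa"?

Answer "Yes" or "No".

Execution trace:
Initial: [q0]aaaaa
Step 1: δ(q0, a) = (q1, X, R) → X[q1]aaaa
Step 2: δ(q1, a) = (q1, a, R) → Xa[q1]aaa
Step 3: δ(q1, a) = (q1, a, R) → Xaa[q1]aa
Step 4: δ(q1, a) = (q1, a, R) → Xaaa[q1]a
Step 5: δ(q1, a) = (q1, a, R) → Xaaaa[q1]□
Step 6: δ(q1, □) = (q2, #, R) → Xaaaa#[q2]□
Step 7: δ(q2, □) = (q3, a, L) → Xaaaa[q3]#a
Step 8: δ(q3, #) = (q3, #, L) → Xaaa[q3]a#a
Step 9: δ(q3, a) = (q3, a, L) → Xaa[q3]aa#a
Step 10: δ(q3, a) = (q3, a, L) → Xa[q3]aaa#a
Step 11: δ(q3, a) = (q3, a, L) → X[q3]aaaa#a
Step 12: δ(q3, a) = (q3, a, L) → [q3]Xaaaa#a
Step 13: δ(q3, X) = (q0, a, R) → a[q0]aaaa#a
Step 14: δ(q0, a) = (q1, X, R) → aX[q1]aaa#a
Step 15: δ(q1, a) = (q1, a, R) → aXa[q1]aa#a
Step 16: δ(q1, a) = (q1, a, R) → aXaa[q1]a#a
Step 17: δ(q1, a) = (q1, a, R) → aXaaa[q1]#a
Step 18: δ(q1, #) = (q2, #, R) → aXaaa#[q2]a
Step 19: δ(q2, a) = (q2, a, R) → aXaaa#a[q2]□
Step 20: δ(q2, □) = (q3, a, L) → aXaaa#[q3]aa
Step 21: δ(q3, a) = (q3, a, L) → aXaaa[q3]#aa
Step 22: δ(q3, #) = (q3, #, L) → aXaa[q3]a#aa
Step 23: δ(q3, a) = (q3, a, L) → aXa[q3]aa#aa
Step 24: δ(q3, a) = (q3, a, L) → aX[q3]aaa#aa
Step 25: δ(q3, a) = (q3, a, L) → a[q3]Xaaa#aa
Step 26: δ(q3, X) = (q0, a, R) → aa[q0]aaa#aa
Step 27: δ(q0, a) = (q1, X, R) → aaX[q1]aa#aa

The machine has not reached a halting state after 27 steps.
The machine did not halt within the 27-step bound.

Answer: No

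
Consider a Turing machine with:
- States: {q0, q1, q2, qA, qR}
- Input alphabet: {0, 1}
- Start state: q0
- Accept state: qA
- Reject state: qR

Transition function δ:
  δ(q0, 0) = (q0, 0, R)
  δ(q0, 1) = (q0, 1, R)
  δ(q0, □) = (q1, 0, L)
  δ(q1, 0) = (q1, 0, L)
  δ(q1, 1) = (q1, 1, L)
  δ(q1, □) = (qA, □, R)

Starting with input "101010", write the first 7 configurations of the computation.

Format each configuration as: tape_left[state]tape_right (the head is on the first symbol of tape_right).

Transitions applied:
Step 1: δ(q0, 1) = (q0, 1, R)
Step 2: δ(q0, 0) = (q0, 0, R)
Step 3: δ(q0, 1) = (q0, 1, R)
Step 4: δ(q0, 0) = (q0, 0, R)
Step 5: δ(q0, 1) = (q0, 1, R)
Step 6: δ(q0, 0) = (q0, 0, R)

The first 7 configurations are:
[q0]101010 ⊢ 1[q0]01010 ⊢ 10[q0]1010 ⊢ 101[q0]010 ⊢ 1010[q0]10 ⊢ 10101[q0]0 ⊢ 101010[q0]□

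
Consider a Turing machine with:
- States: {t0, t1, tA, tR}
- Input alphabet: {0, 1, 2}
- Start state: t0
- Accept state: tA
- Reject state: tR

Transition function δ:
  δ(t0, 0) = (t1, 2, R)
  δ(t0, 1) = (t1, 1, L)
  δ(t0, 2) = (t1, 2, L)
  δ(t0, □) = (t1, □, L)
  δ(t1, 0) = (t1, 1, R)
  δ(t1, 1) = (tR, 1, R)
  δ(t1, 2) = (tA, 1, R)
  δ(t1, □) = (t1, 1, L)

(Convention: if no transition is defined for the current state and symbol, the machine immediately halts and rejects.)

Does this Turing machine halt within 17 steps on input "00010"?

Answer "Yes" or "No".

Execution trace:
Initial: [t0]00010
Step 1: δ(t0, 0) = (t1, 2, R) → 2[t1]0010
Step 2: δ(t1, 0) = (t1, 1, R) → 21[t1]010
Step 3: δ(t1, 0) = (t1, 1, R) → 211[t1]10
Step 4: δ(t1, 1) = (tR, 1, R) → 2111[tR]0

The machine reaches the reject state tR and halts.
The machine halted after 4 steps (within the 17-step bound).

Answer: Yes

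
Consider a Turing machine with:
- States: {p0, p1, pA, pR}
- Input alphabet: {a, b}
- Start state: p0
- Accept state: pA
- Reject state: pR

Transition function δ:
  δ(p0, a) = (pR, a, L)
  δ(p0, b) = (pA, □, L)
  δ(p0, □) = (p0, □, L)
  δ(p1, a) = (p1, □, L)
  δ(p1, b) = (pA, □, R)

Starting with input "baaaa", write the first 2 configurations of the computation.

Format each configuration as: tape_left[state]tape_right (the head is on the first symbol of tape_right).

Transitions applied:
Step 1: δ(p0, b) = (pA, □, L)

The first 2 configurations are:
[p0]baaaa ⊢ [pA]□□aaaa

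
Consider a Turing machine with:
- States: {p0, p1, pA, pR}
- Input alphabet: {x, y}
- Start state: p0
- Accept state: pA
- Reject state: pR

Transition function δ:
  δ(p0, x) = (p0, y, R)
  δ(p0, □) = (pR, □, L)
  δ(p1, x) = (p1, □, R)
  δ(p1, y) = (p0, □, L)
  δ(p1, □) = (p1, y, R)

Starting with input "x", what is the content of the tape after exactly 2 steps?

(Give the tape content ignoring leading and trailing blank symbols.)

Execution trace:
Initial: [p0]x
Step 1: δ(p0, x) = (p0, y, R) → y[p0]□
Step 2: δ(p0, □) = (pR, □, L) → [pR]y□

The machine reaches the reject state pR and halts.

After 2 steps, the tape (ignoring leading/trailing blanks) is: y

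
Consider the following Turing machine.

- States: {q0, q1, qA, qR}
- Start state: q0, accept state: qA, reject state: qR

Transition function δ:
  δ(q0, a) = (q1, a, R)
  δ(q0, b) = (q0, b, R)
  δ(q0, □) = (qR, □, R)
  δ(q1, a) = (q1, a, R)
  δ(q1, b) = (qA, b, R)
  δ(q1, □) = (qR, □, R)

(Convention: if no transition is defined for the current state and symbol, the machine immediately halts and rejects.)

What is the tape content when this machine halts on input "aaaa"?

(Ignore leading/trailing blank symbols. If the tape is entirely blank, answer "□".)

Execution trace:
Initial: [q0]aaaa
Step 1: δ(q0, a) = (q1, a, R) → a[q1]aaa
Step 2: δ(q1, a) = (q1, a, R) → aa[q1]aa
Step 3: δ(q1, a) = (q1, a, R) → aaa[q1]a
Step 4: δ(q1, a) = (q1, a, R) → aaaa[q1]□
Step 5: δ(q1, □) = (qR, □, R) → aaaa□[qR]□

The machine reaches the reject state qR and halts.

Final tape (ignoring leading/trailing blanks): aaaa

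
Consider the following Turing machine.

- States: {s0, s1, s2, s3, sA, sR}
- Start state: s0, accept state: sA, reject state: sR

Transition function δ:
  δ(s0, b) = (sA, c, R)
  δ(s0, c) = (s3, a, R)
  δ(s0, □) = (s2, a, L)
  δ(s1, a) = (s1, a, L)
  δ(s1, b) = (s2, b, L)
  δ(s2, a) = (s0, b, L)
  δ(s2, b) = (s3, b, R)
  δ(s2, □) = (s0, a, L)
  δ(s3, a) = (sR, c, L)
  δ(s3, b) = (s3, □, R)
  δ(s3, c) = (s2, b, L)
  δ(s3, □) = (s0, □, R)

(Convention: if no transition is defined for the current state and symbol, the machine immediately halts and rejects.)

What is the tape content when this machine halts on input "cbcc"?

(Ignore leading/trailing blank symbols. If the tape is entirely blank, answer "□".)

Execution trace:
Initial: [s0]cbcc
Step 1: δ(s0, c) = (s3, a, R) → a[s3]bcc
Step 2: δ(s3, b) = (s3, □, R) → a□[s3]cc
Step 3: δ(s3, c) = (s2, b, L) → a[s2]□bc
Step 4: δ(s2, □) = (s0, a, L) → [s0]aabc

No transition is defined for δ(s0, a). By convention the machine halts and rejects.

Final tape (ignoring leading/trailing blanks): aabc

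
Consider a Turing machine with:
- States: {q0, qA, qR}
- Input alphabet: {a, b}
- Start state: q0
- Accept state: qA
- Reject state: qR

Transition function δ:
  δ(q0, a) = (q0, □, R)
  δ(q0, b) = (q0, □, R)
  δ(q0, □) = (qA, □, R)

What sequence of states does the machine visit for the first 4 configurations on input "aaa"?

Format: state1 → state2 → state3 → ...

Execution trace:
Initial: [q0]aaa
Step 1: δ(q0, a) = (q0, □, R) → □[q0]aa
Step 2: δ(q0, a) = (q0, □, R) → □□[q0]a
Step 3: δ(q0, a) = (q0, □, R) → □□□[q0]□

State sequence: q0 → q0 → q0 → q0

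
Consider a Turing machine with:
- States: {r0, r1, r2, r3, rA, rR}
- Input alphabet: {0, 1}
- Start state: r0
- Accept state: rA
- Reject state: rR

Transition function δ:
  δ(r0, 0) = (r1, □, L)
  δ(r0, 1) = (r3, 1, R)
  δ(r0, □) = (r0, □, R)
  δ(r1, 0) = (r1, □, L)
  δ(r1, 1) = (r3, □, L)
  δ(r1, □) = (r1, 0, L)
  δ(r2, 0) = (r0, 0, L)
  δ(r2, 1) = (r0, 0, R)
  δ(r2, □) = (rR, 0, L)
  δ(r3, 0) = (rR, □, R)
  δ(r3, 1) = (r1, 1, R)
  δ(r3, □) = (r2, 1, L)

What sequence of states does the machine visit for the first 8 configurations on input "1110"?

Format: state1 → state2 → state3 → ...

Execution trace:
Initial: [r0]1110
Step 1: δ(r0, 1) = (r3, 1, R) → 1[r3]110
Step 2: δ(r3, 1) = (r1, 1, R) → 11[r1]10
Step 3: δ(r1, 1) = (r3, □, L) → 1[r3]1□0
Step 4: δ(r3, 1) = (r1, 1, R) → 11[r1]□0
Step 5: δ(r1, □) = (r1, 0, L) → 1[r1]100
Step 6: δ(r1, 1) = (r3, □, L) → [r3]1□00
Step 7: δ(r3, 1) = (r1, 1, R) → 1[r1]□00

State sequence: r0 → r3 → r1 → r3 → r1 → r1 → r3 → r1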